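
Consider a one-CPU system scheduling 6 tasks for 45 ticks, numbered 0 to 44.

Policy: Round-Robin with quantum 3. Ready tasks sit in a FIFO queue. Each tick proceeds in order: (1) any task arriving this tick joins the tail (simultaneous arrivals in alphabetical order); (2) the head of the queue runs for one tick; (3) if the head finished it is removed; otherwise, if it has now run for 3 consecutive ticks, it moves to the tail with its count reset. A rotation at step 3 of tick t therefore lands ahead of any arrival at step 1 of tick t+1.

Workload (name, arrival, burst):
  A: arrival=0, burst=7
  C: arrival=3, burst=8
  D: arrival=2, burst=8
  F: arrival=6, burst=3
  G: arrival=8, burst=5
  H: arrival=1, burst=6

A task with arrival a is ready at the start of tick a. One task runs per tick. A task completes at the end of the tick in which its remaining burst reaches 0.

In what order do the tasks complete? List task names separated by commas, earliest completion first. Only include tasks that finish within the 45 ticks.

completion order = H, F, A, G, D, C

t=0: queue=[A] q_used=0 → run A
t=1: queue=[A,H] q_used=1 → run A
t=2: queue=[A,H,D] q_used=2 → run A
t=3: queue=[H,D,A,C] q_used=0 → run H
t=4: queue=[H,D,A,C] q_used=1 → run H
t=5: queue=[H,D,A,C] q_used=2 → run H
t=6: queue=[D,A,C,H,F] q_used=0 → run D
t=7: queue=[D,A,C,H,F] q_used=1 → run D
t=8: queue=[D,A,C,H,F,G] q_used=2 → run D
t=9: queue=[A,C,H,F,G,D] q_used=0 → run A
t=10: queue=[A,C,H,F,G,D] q_used=1 → run A
t=11: queue=[A,C,H,F,G,D] q_used=2 → run A
t=12: queue=[C,H,F,G,D,A] q_used=0 → run C
t=13: queue=[C,H,F,G,D,A] q_used=1 → run C
t=14: queue=[C,H,F,G,D,A] q_used=2 → run C
t=15: queue=[H,F,G,D,A,C] q_used=0 → run H
t=16: queue=[H,F,G,D,A,C] q_used=1 → run H
t=17: queue=[H,F,G,D,A,C] q_used=2 → run H
t=18: queue=[F,G,D,A,C] q_used=0 → run F
t=19: queue=[F,G,D,A,C] q_used=1 → run F
t=20: queue=[F,G,D,A,C] q_used=2 → run F
t=21: queue=[G,D,A,C] q_used=0 → run G
t=22: queue=[G,D,A,C] q_used=1 → run G
t=23: queue=[G,D,A,C] q_used=2 → run G
t=24: queue=[D,A,C,G] q_used=0 → run D
t=25: queue=[D,A,C,G] q_used=1 → run D
t=26: queue=[D,A,C,G] q_used=2 → run D
t=27: queue=[A,C,G,D] q_used=0 → run A
t=28: queue=[C,G,D] q_used=0 → run C
t=29: queue=[C,G,D] q_used=1 → run C
t=30: queue=[C,G,D] q_used=2 → run C
t=31: queue=[G,D,C] q_used=0 → run G
t=32: queue=[G,D,C] q_used=1 → run G
t=33: queue=[D,C] q_used=0 → run D
t=34: queue=[D,C] q_used=1 → run D
t=35: queue=[C] q_used=0 → run C
t=36: queue=[C] q_used=1 → run C
t=37: (idle)
t=38: (idle)
t=39: (idle)
t=40: (idle)
t=41: (idle)
t=42: (idle)
t=43: (idle)
t=44: (idle)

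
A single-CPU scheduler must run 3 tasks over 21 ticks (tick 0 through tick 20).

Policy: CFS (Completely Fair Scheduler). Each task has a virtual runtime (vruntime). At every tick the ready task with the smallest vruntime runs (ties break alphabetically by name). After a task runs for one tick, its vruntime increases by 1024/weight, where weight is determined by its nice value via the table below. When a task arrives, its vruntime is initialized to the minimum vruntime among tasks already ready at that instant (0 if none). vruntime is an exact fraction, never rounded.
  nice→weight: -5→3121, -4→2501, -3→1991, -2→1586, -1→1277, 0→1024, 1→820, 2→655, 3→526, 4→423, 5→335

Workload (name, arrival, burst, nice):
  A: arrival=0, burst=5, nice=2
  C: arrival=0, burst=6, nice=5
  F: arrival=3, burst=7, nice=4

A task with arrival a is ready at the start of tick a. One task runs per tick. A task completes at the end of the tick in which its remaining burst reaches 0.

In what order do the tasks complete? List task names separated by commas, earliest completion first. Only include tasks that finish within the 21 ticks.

completion order = A, C, F

t=0: vr[A=0 C=0] → run A
t=1: vr[A=1024/655 C=0] → run C
t=2: vr[A=1024/655 C=1024/335] → run A
t=3: vr[A=2048/655 C=1024/335 F=1024/335] → run C
t=4: vr[A=2048/655 C=2048/335 F=1024/335] → run F
t=5: vr[A=2048/655 C=2048/335 F=776192/141705] → run A
t=6: vr[A=3072/655 C=2048/335 F=776192/141705] → run A
t=7: vr[A=4096/655 C=2048/335 F=776192/141705] → run F
t=8: vr[A=4096/655 C=2048/335 F=1119232/141705] → run C
t=9: vr[A=4096/655 C=3072/335 F=1119232/141705] → run A
t=10: vr[C=3072/335 F=1119232/141705] → run F
t=11: vr[C=3072/335 F=487424/47235] → run C
t=12: vr[C=4096/335 F=487424/47235] → run F
t=13: vr[C=4096/335 F=1805312/141705] → run C
t=14: vr[C=1024/67 F=1805312/141705] → run F
t=15: vr[C=1024/67 F=2148352/141705] → run F
t=16: vr[C=1024/67 F=830464/47235] → run C
t=17: vr[F=830464/47235] → run F
t=18: (idle)
t=19: (idle)
t=20: (idle)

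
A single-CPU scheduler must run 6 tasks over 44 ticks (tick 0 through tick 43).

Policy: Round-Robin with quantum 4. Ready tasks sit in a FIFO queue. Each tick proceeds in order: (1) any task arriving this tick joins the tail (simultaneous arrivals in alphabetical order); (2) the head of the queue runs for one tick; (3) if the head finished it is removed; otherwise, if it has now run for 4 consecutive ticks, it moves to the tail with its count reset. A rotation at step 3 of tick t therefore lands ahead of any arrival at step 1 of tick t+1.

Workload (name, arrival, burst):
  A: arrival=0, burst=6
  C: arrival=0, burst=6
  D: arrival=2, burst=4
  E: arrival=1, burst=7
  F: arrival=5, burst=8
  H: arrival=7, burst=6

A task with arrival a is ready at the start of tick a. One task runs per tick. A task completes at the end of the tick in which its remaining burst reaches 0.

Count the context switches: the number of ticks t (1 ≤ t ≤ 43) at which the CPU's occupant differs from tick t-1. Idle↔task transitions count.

context switches = 11

t=0: queue=[A,C] q_used=0 → run A
t=1: queue=[A,C,E] q_used=1 → run A
t=2: queue=[A,C,E,D] q_used=2 → run A
t=3: queue=[A,C,E,D] q_used=3 → run A
t=4: queue=[C,E,D,A] q_used=0 → run C
t=5: queue=[C,E,D,A,F] q_used=1 → run C
t=6: queue=[C,E,D,A,F] q_used=2 → run C
t=7: queue=[C,E,D,A,F,H] q_used=3 → run C
t=8: queue=[E,D,A,F,H,C] q_used=0 → run E
t=9: queue=[E,D,A,F,H,C] q_used=1 → run E
t=10: queue=[E,D,A,F,H,C] q_used=2 → run E
t=11: queue=[E,D,A,F,H,C] q_used=3 → run E
t=12: queue=[D,A,F,H,C,E] q_used=0 → run D
t=13: queue=[D,A,F,H,C,E] q_used=1 → run D
t=14: queue=[D,A,F,H,C,E] q_used=2 → run D
t=15: queue=[D,A,F,H,C,E] q_used=3 → run D
t=16: queue=[A,F,H,C,E] q_used=0 → run A
t=17: queue=[A,F,H,C,E] q_used=1 → run A
t=18: queue=[F,H,C,E] q_used=0 → run F
t=19: queue=[F,H,C,E] q_used=1 → run F
t=20: queue=[F,H,C,E] q_used=2 → run F
t=21: queue=[F,H,C,E] q_used=3 → run F
t=22: queue=[H,C,E,F] q_used=0 → run H
t=23: queue=[H,C,E,F] q_used=1 → run H
t=24: queue=[H,C,E,F] q_used=2 → run H
t=25: queue=[H,C,E,F] q_used=3 → run H
t=26: queue=[C,E,F,H] q_used=0 → run C
t=27: queue=[C,E,F,H] q_used=1 → run C
t=28: queue=[E,F,H] q_used=0 → run E
t=29: queue=[E,F,H] q_used=1 → run E
t=30: queue=[E,F,H] q_used=2 → run E
t=31: queue=[F,H] q_used=0 → run F
t=32: queue=[F,H] q_used=1 → run F
t=33: queue=[F,H] q_used=2 → run F
t=34: queue=[F,H] q_used=3 → run F
t=35: queue=[H] q_used=0 → run H
t=36: queue=[H] q_used=1 → run H
t=37: (idle)
t=38: (idle)
t=39: (idle)
t=40: (idle)
t=41: (idle)
t=42: (idle)
t=43: (idle)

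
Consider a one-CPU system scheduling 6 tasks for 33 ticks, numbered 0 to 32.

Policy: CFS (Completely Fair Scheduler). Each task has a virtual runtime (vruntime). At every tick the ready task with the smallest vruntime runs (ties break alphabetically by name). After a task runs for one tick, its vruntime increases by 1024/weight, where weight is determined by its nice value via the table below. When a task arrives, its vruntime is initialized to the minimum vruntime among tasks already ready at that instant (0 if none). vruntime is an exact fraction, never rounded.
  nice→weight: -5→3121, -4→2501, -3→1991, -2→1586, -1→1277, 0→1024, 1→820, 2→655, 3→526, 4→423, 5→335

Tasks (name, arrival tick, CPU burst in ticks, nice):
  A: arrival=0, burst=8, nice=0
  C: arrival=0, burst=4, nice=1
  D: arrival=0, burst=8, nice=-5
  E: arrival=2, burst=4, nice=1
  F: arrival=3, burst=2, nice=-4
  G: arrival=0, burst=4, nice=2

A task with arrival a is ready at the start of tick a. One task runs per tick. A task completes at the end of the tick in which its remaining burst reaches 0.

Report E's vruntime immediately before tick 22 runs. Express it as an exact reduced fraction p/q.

vruntime(E, start of tick 22) = 768/205

t=0: vr[A=0 C=0 D=0 G=0] → run A
t=1: vr[A=1 C=0 D=0 G=0] → run C
t=2: vr[A=1 C=256/205 D=0 E=0 G=0] → run D
t=3: vr[A=1 C=256/205 D=1024/3121 E=0 F=0 G=0] → run E
t=4: vr[A=1 C=256/205 D=1024/3121 E=256/205 F=0 G=0] → run F
t=5: vr[A=1 C=256/205 D=1024/3121 E=256/205 F=1024/2501 G=0] → run G
t=6: vr[A=1 C=256/205 D=1024/3121 E=256/205 F=1024/2501 G=1024/655] → run D
t=7: vr[A=1 C=256/205 D=2048/3121 E=256/205 F=1024/2501 G=1024/655] → run F
t=8: vr[A=1 C=256/205 D=2048/3121 E=256/205 G=1024/655] → run D
t=9: vr[A=1 C=256/205 D=3072/3121 E=256/205 G=1024/655] → run D
t=10: vr[A=1 C=256/205 D=4096/3121 E=256/205 G=1024/655] → run A
t=11: vr[A=2 C=256/205 D=4096/3121 E=256/205 G=1024/655] → run C
t=12: vr[A=2 C=512/205 D=4096/3121 E=256/205 G=1024/655] → run E
t=13: vr[A=2 C=512/205 D=4096/3121 E=512/205 G=1024/655] → run D
t=14: vr[A=2 C=512/205 D=5120/3121 E=512/205 G=1024/655] → run G
t=15: vr[A=2 C=512/205 D=5120/3121 E=512/205 G=2048/655] → run D
t=16: vr[A=2 C=512/205 D=6144/3121 E=512/205 G=2048/655] → run D
t=17: vr[A=2 C=512/205 D=7168/3121 E=512/205 G=2048/655] → run A
t=18: vr[A=3 C=512/205 D=7168/3121 E=512/205 G=2048/655] → run D
t=19: vr[A=3 C=512/205 E=512/205 G=2048/655] → run C
t=20: vr[A=3 C=768/205 E=512/205 G=2048/655] → run E
t=21: vr[A=3 C=768/205 E=768/205 G=2048/655] → run A
t=22: vr[A=4 C=768/205 E=768/205 G=2048/655] → run G
t=23: vr[A=4 C=768/205 E=768/205 G=3072/655] → run C
t=24: vr[A=4 E=768/205 G=3072/655] → run E
t=25: vr[A=4 G=3072/655] → run A
t=26: vr[A=5 G=3072/655] → run G
t=27: vr[A=5] → run A
t=28: vr[A=6] → run A
t=29: vr[A=7] → run A
t=30: (idle)
t=31: (idle)
t=32: (idle)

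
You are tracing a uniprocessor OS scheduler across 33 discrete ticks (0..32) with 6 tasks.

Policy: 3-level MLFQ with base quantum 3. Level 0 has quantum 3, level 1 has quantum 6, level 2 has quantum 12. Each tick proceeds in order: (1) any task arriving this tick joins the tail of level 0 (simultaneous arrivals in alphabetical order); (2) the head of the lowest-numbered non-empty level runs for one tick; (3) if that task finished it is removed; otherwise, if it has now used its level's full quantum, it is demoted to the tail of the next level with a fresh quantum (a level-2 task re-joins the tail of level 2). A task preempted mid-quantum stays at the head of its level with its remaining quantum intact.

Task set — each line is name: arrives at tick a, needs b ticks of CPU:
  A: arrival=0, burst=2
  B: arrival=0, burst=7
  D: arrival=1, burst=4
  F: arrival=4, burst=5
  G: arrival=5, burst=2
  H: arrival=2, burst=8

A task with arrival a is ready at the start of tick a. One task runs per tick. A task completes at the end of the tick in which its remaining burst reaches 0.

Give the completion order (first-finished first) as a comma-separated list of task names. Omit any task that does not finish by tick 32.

completion order = A, G, B, D, H, F

t=0: L0/L1/L2 = AB/-/- → run A
t=1: L0/L1/L2 = ABD/-/- → run A
t=2: L0/L1/L2 = BDH/-/- → run B
t=3: L0/L1/L2 = BDH/-/- → run B
t=4: L0/L1/L2 = BDHF/-/- → run B
t=5: L0/L1/L2 = DHFG/B/- → run D
t=6: L0/L1/L2 = DHFG/B/- → run D
t=7: L0/L1/L2 = DHFG/B/- → run D
t=8: L0/L1/L2 = HFG/BD/- → run H
t=9: L0/L1/L2 = HFG/BD/- → run H
t=10: L0/L1/L2 = HFG/BD/- → run H
t=11: L0/L1/L2 = FG/BDH/- → run F
t=12: L0/L1/L2 = FG/BDH/- → run F
t=13: L0/L1/L2 = FG/BDH/- → run F
t=14: L0/L1/L2 = G/BDHF/- → run G
t=15: L0/L1/L2 = G/BDHF/- → run G
t=16: L0/L1/L2 = -/BDHF/- → run B
t=17: L0/L1/L2 = -/BDHF/- → run B
t=18: L0/L1/L2 = -/BDHF/- → run B
t=19: L0/L1/L2 = -/BDHF/- → run B
t=20: L0/L1/L2 = -/DHF/- → run D
t=21: L0/L1/L2 = -/HF/- → run H
t=22: L0/L1/L2 = -/HF/- → run H
t=23: L0/L1/L2 = -/HF/- → run H
t=24: L0/L1/L2 = -/HF/- → run H
t=25: L0/L1/L2 = -/HF/- → run H
t=26: L0/L1/L2 = -/F/- → run F
t=27: L0/L1/L2 = -/F/- → run F
t=28: (idle)
t=29: (idle)
t=30: (idle)
t=31: (idle)
t=32: (idle)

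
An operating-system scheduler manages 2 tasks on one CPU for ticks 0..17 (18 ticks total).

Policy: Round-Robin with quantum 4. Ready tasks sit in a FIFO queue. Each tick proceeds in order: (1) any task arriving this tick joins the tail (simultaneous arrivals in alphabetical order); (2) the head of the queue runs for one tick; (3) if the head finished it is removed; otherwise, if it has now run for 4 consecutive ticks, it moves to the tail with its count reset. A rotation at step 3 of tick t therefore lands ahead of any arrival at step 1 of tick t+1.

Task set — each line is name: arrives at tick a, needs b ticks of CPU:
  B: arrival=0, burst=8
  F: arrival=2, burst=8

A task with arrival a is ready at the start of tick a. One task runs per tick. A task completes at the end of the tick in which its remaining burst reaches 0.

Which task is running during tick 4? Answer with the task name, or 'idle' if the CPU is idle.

t=0: queue=[B] q_used=0 → run B
t=1: queue=[B] q_used=1 → run B
t=2: queue=[B,F] q_used=2 → run B
t=3: queue=[B,F] q_used=3 → run B
t=4: queue=[F,B] q_used=0 → run F
t=5: queue=[F,B] q_used=1 → run F
t=6: queue=[F,B] q_used=2 → run F
t=7: queue=[F,B] q_used=3 → run F
t=8: queue=[B,F] q_used=0 → run B
t=9: queue=[B,F] q_used=1 → run B
t=10: queue=[B,F] q_used=2 → run B
t=11: queue=[B,F] q_used=3 → run B
t=12: queue=[F] q_used=0 → run F
t=13: queue=[F] q_used=1 → run F
t=14: queue=[F] q_used=2 → run F
t=15: queue=[F] q_used=3 → run F
t=16: (idle)
t=17: (idle)

running at tick 4 = F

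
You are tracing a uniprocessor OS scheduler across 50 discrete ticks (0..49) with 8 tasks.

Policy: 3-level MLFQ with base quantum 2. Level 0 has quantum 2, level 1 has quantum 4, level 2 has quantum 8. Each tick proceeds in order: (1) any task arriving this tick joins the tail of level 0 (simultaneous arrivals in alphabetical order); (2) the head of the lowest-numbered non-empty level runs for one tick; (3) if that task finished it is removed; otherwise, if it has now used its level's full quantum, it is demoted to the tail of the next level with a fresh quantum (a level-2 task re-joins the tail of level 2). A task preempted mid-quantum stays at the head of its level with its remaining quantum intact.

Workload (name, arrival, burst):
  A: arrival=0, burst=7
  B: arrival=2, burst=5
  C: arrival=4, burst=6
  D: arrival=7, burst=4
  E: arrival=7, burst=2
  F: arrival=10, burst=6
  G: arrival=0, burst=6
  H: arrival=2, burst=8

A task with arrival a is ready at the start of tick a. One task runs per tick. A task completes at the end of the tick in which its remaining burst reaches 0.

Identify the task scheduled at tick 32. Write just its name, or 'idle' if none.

t=0: L0/L1/L2 = AG/-/- → run A
t=1: L0/L1/L2 = AG/-/- → run A
t=2: L0/L1/L2 = GBH/A/- → run G
t=3: L0/L1/L2 = GBH/A/- → run G
t=4: L0/L1/L2 = BHC/AG/- → run B
t=5: L0/L1/L2 = BHC/AG/- → run B
t=6: L0/L1/L2 = HC/AGB/- → run H
t=7: L0/L1/L2 = HCDE/AGB/- → run H
t=8: L0/L1/L2 = CDE/AGBH/- → run C
t=9: L0/L1/L2 = CDE/AGBH/- → run C
t=10: L0/L1/L2 = DEF/AGBHC/- → run D
t=11: L0/L1/L2 = DEF/AGBHC/- → run D
t=12: L0/L1/L2 = EF/AGBHCD/- → run E
t=13: L0/L1/L2 = EF/AGBHCD/- → run E
t=14: L0/L1/L2 = F/AGBHCD/- → run F
t=15: L0/L1/L2 = F/AGBHCD/- → run F
t=16: L0/L1/L2 = -/AGBHCDF/- → run A
t=17: L0/L1/L2 = -/AGBHCDF/- → run A
t=18: L0/L1/L2 = -/AGBHCDF/- → run A
t=19: L0/L1/L2 = -/AGBHCDF/- → run A
t=20: L0/L1/L2 = -/GBHCDF/A → run G
t=21: L0/L1/L2 = -/GBHCDF/A → run G
t=22: L0/L1/L2 = -/GBHCDF/A → run G
t=23: L0/L1/L2 = -/GBHCDF/A → run G
t=24: L0/L1/L2 = -/BHCDF/A → run B
t=25: L0/L1/L2 = -/BHCDF/A → run B
t=26: L0/L1/L2 = -/BHCDF/A → run B
t=27: L0/L1/L2 = -/HCDF/A → run H
t=28: L0/L1/L2 = -/HCDF/A → run H
t=29: L0/L1/L2 = -/HCDF/A → run H
t=30: L0/L1/L2 = -/HCDF/A → run H
t=31: L0/L1/L2 = -/CDF/AH → run C
t=32: L0/L1/L2 = -/CDF/AH → run C
t=33: L0/L1/L2 = -/CDF/AH → run C
t=34: L0/L1/L2 = -/CDF/AH → run C
t=35: L0/L1/L2 = -/DF/AH → run D
t=36: L0/L1/L2 = -/DF/AH → run D
t=37: L0/L1/L2 = -/F/AH → run F
t=38: L0/L1/L2 = -/F/AH → run F
t=39: L0/L1/L2 = -/F/AH → run F
t=40: L0/L1/L2 = -/F/AH → run F
t=41: L0/L1/L2 = -/-/AH → run A
t=42: L0/L1/L2 = -/-/H → run H
t=43: L0/L1/L2 = -/-/H → run H
t=44: (idle)
t=45: (idle)
t=46: (idle)
t=47: (idle)
t=48: (idle)
t=49: (idle)

running at tick 32 = C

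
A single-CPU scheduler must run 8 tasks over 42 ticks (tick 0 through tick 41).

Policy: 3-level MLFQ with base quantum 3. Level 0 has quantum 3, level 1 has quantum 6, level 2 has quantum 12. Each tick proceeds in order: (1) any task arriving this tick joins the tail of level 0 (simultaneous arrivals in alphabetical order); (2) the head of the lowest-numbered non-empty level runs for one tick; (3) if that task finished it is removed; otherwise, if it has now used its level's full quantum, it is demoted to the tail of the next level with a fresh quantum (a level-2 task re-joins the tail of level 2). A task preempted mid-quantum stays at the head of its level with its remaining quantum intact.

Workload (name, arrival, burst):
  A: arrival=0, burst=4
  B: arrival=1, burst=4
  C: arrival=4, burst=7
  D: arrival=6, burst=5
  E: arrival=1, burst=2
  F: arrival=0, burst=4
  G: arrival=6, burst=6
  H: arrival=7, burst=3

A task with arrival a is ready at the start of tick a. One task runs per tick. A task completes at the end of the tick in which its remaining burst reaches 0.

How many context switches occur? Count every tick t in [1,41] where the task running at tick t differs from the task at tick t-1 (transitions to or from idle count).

context switches = 14

t=0: L0/L1/L2 = AF/-/- → run A
t=1: L0/L1/L2 = AFBE/-/- → run A
t=2: L0/L1/L2 = AFBE/-/- → run A
t=3: L0/L1/L2 = FBE/A/- → run F
t=4: L0/L1/L2 = FBEC/A/- → run F
t=5: L0/L1/L2 = FBEC/A/- → run F
t=6: L0/L1/L2 = BECDG/AF/- → run B
t=7: L0/L1/L2 = BECDGH/AF/- → run B
t=8: L0/L1/L2 = BECDGH/AF/- → run B
t=9: L0/L1/L2 = ECDGH/AFB/- → run E
t=10: L0/L1/L2 = ECDGH/AFB/- → run E
t=11: L0/L1/L2 = CDGH/AFB/- → run C
t=12: L0/L1/L2 = CDGH/AFB/- → run C
t=13: L0/L1/L2 = CDGH/AFB/- → run C
t=14: L0/L1/L2 = DGH/AFBC/- → run D
t=15: L0/L1/L2 = DGH/AFBC/- → run D
t=16: L0/L1/L2 = DGH/AFBC/- → run D
t=17: L0/L1/L2 = GH/AFBCD/- → run G
t=18: L0/L1/L2 = GH/AFBCD/- → run G
t=19: L0/L1/L2 = GH/AFBCD/- → run G
t=20: L0/L1/L2 = H/AFBCDG/- → run H
t=21: L0/L1/L2 = H/AFBCDG/- → run H
t=22: L0/L1/L2 = H/AFBCDG/- → run H
t=23: L0/L1/L2 = -/AFBCDG/- → run A
t=24: L0/L1/L2 = -/FBCDG/- → run F
t=25: L0/L1/L2 = -/BCDG/- → run B
t=26: L0/L1/L2 = -/CDG/- → run C
t=27: L0/L1/L2 = -/CDG/- → run C
t=28: L0/L1/L2 = -/CDG/- → run C
t=29: L0/L1/L2 = -/CDG/- → run C
t=30: L0/L1/L2 = -/DG/- → run D
t=31: L0/L1/L2 = -/DG/- → run D
t=32: L0/L1/L2 = -/G/- → run G
t=33: L0/L1/L2 = -/G/- → run G
t=34: L0/L1/L2 = -/G/- → run G
t=35: (idle)
t=36: (idle)
t=37: (idle)
t=38: (idle)
t=39: (idle)
t=40: (idle)
t=41: (idle)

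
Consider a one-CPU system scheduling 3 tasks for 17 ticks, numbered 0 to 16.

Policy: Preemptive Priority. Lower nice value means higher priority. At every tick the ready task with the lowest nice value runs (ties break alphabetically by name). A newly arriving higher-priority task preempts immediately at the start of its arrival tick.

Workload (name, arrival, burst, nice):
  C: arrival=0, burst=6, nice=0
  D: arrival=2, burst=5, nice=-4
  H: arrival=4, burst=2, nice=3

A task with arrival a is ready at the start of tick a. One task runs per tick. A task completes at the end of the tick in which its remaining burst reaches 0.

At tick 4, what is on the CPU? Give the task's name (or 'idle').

running at tick 4 = D

t=0: ready={C} → run C
t=1: ready={C} → run C
t=2: ready={C,D} → run D
t=3: ready={C,D} → run D
t=4: ready={C,D,H} → run D
t=5: ready={C,D,H} → run D
t=6: ready={C,D,H} → run D
t=7: ready={C,H} → run C
t=8: ready={C,H} → run C
t=9: ready={C,H} → run C
t=10: ready={C,H} → run C
t=11: ready={H} → run H
t=12: ready={H} → run H
t=13: (idle)
t=14: (idle)
t=15: (idle)
t=16: (idle)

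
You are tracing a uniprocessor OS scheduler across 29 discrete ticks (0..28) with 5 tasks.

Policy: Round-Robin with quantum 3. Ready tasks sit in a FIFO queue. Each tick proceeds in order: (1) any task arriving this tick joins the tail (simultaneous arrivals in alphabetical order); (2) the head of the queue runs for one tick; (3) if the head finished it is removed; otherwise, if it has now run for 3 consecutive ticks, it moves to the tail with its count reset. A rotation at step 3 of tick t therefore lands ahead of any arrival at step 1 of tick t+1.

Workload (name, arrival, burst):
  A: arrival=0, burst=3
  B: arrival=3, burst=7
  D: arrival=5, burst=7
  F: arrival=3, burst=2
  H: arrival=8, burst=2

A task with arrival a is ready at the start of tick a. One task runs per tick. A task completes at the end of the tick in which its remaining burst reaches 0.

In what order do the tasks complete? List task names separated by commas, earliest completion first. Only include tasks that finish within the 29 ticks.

t=0: queue=[A] q_used=0 → run A
t=1: queue=[A] q_used=1 → run A
t=2: queue=[A] q_used=2 → run A
t=3: queue=[B,F] q_used=0 → run B
t=4: queue=[B,F] q_used=1 → run B
t=5: queue=[B,F,D] q_used=2 → run B
t=6: queue=[F,D,B] q_used=0 → run F
t=7: queue=[F,D,B] q_used=1 → run F
t=8: queue=[D,B,H] q_used=0 → run D
t=9: queue=[D,B,H] q_used=1 → run D
t=10: queue=[D,B,H] q_used=2 → run D
t=11: queue=[B,H,D] q_used=0 → run B
t=12: queue=[B,H,D] q_used=1 → run B
t=13: queue=[B,H,D] q_used=2 → run B
t=14: queue=[H,D,B] q_used=0 → run H
t=15: queue=[H,D,B] q_used=1 → run H
t=16: queue=[D,B] q_used=0 → run D
t=17: queue=[D,B] q_used=1 → run D
t=18: queue=[D,B] q_used=2 → run D
t=19: queue=[B,D] q_used=0 → run B
t=20: queue=[D] q_used=0 → run D
t=21: (idle)
t=22: (idle)
t=23: (idle)
t=24: (idle)
t=25: (idle)
t=26: (idle)
t=27: (idle)
t=28: (idle)

completion order = A, F, H, B, D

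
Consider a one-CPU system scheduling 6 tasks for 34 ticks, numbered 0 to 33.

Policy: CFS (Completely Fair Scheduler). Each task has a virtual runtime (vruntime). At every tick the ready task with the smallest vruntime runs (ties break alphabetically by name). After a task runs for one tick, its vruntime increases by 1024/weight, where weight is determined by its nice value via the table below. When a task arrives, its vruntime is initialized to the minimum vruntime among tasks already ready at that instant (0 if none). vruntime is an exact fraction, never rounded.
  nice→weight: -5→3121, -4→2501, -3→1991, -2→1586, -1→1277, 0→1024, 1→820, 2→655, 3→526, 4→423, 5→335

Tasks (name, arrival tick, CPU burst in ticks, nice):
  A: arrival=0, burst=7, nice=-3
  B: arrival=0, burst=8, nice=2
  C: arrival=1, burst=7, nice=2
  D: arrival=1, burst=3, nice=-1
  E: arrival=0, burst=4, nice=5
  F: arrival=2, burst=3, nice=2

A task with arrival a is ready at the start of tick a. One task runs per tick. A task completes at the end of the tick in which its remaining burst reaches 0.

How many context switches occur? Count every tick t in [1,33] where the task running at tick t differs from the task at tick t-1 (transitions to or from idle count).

t=0: vr[A=0 B=0 E=0] → run A
t=1: vr[A=1024/1991 B=0 C=0 D=0 E=0] → run B
t=2: vr[A=1024/1991 B=1024/655 C=0 D=0 E=0 F=0] → run C
t=3: vr[A=1024/1991 B=1024/655 C=1024/655 D=0 E=0 F=0] → run D
t=4: vr[A=1024/1991 B=1024/655 C=1024/655 D=1024/1277 E=0 F=0] → run E
t=5: vr[A=1024/1991 B=1024/655 C=1024/655 D=1024/1277 E=1024/335 F=0] → run F
t=6: vr[A=1024/1991 B=1024/655 C=1024/655 D=1024/1277 E=1024/335 F=1024/655] → run A
t=7: vr[A=2048/1991 B=1024/655 C=1024/655 D=1024/1277 E=1024/335 F=1024/655] → run D
t=8: vr[A=2048/1991 B=1024/655 C=1024/655 D=2048/1277 E=1024/335 F=1024/655] → run A
t=9: vr[A=3072/1991 B=1024/655 C=1024/655 D=2048/1277 E=1024/335 F=1024/655] → run A
t=10: vr[A=4096/1991 B=1024/655 C=1024/655 D=2048/1277 E=1024/335 F=1024/655] → run B
t=11: vr[A=4096/1991 B=2048/655 C=1024/655 D=2048/1277 E=1024/335 F=1024/655] → run C
t=12: vr[A=4096/1991 B=2048/655 C=2048/655 D=2048/1277 E=1024/335 F=1024/655] → run F
t=13: vr[A=4096/1991 B=2048/655 C=2048/655 D=2048/1277 E=1024/335 F=2048/655] → run D
t=14: vr[A=4096/1991 B=2048/655 C=2048/655 E=1024/335 F=2048/655] → run A
t=15: vr[A=5120/1991 B=2048/655 C=2048/655 E=1024/335 F=2048/655] → run A
t=16: vr[A=6144/1991 B=2048/655 C=2048/655 E=1024/335 F=2048/655] → run E
t=17: vr[A=6144/1991 B=2048/655 C=2048/655 E=2048/335 F=2048/655] → run A
t=18: vr[B=2048/655 C=2048/655 E=2048/335 F=2048/655] → run B
t=19: vr[B=3072/655 C=2048/655 E=2048/335 F=2048/655] → run C
t=20: vr[B=3072/655 C=3072/655 E=2048/335 F=2048/655] → run F
t=21: vr[B=3072/655 C=3072/655 E=2048/335] → run B
t=22: vr[B=4096/655 C=3072/655 E=2048/335] → run C
t=23: vr[B=4096/655 C=4096/655 E=2048/335] → run E
t=24: vr[B=4096/655 C=4096/655 E=3072/335] → run B
t=25: vr[B=1024/131 C=4096/655 E=3072/335] → run C
t=26: vr[B=1024/131 C=1024/131 E=3072/335] → run B
t=27: vr[B=6144/655 C=1024/131 E=3072/335] → run C
t=28: vr[B=6144/655 C=6144/655 E=3072/335] → run E
t=29: vr[B=6144/655 C=6144/655] → run B
t=30: vr[B=7168/655 C=6144/655] → run C
t=31: vr[B=7168/655] → run B
t=32: (idle)
t=33: (idle)

context switches = 30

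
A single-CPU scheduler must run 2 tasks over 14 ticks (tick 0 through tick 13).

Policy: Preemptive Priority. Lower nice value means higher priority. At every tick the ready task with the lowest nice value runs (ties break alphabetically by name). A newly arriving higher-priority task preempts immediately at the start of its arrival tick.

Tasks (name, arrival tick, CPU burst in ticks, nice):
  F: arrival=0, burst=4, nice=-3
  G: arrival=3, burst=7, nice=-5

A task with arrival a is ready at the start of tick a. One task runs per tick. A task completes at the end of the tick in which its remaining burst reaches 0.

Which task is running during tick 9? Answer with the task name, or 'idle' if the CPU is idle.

t=0: ready={F} → run F
t=1: ready={F} → run F
t=2: ready={F} → run F
t=3: ready={F,G} → run G
t=4: ready={F,G} → run G
t=5: ready={F,G} → run G
t=6: ready={F,G} → run G
t=7: ready={F,G} → run G
t=8: ready={F,G} → run G
t=9: ready={F,G} → run G
t=10: ready={F} → run F
t=11: (idle)
t=12: (idle)
t=13: (idle)

running at tick 9 = G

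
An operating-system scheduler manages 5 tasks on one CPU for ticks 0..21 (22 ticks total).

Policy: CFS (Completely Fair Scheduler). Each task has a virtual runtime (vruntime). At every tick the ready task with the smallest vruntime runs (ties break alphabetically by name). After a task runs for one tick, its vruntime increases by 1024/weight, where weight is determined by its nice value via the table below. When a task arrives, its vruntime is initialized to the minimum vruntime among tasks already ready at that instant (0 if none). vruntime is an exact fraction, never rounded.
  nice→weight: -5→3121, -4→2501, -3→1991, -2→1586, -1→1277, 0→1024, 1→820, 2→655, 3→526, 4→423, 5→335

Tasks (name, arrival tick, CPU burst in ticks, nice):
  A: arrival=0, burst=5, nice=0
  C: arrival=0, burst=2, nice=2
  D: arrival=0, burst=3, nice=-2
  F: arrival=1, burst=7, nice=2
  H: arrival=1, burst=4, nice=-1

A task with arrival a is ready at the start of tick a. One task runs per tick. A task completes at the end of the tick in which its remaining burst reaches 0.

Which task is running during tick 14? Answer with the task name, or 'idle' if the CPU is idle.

t=0: vr[A=0 C=0 D=0] → run A
t=1: vr[A=1 C=0 D=0 F=0 H=0] → run C
t=2: vr[A=1 C=1024/655 D=0 F=0 H=0] → run D
t=3: vr[A=1 C=1024/655 D=512/793 F=0 H=0] → run F
t=4: vr[A=1 C=1024/655 D=512/793 F=1024/655 H=0] → run H
t=5: vr[A=1 C=1024/655 D=512/793 F=1024/655 H=1024/1277] → run D
t=6: vr[A=1 C=1024/655 D=1024/793 F=1024/655 H=1024/1277] → run H
t=7: vr[A=1 C=1024/655 D=1024/793 F=1024/655 H=2048/1277] → run A
t=8: vr[A=2 C=1024/655 D=1024/793 F=1024/655 H=2048/1277] → run D
t=9: vr[A=2 C=1024/655 F=1024/655 H=2048/1277] → run C
t=10: vr[A=2 F=1024/655 H=2048/1277] → run F
t=11: vr[A=2 F=2048/655 H=2048/1277] → run H
t=12: vr[A=2 F=2048/655 H=3072/1277] → run A
t=13: vr[A=3 F=2048/655 H=3072/1277] → run H
t=14: vr[A=3 F=2048/655] → run A
t=15: vr[A=4 F=2048/655] → run F
t=16: vr[A=4 F=3072/655] → run A
t=17: vr[F=3072/655] → run F
t=18: vr[F=4096/655] → run F
t=19: vr[F=1024/131] → run F
t=20: vr[F=6144/655] → run F
t=21: (idle)

running at tick 14 = A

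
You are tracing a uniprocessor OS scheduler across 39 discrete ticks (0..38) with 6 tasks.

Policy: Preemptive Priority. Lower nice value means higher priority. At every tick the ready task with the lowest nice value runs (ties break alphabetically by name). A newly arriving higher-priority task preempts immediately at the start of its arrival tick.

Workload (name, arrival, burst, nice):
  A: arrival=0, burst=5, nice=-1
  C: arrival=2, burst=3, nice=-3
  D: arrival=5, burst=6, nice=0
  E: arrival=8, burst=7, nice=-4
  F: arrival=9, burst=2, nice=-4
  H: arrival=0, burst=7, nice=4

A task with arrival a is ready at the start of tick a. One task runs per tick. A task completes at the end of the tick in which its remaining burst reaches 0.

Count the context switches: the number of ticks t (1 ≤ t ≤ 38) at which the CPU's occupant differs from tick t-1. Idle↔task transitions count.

t=0: ready={A,H} → run A
t=1: ready={A,H} → run A
t=2: ready={A,C,H} → run C
t=3: ready={A,C,H} → run C
t=4: ready={A,C,H} → run C
t=5: ready={A,D,H} → run A
t=6: ready={A,D,H} → run A
t=7: ready={A,D,H} → run A
t=8: ready={D,E,H} → run E
t=9: ready={D,E,F,H} → run E
t=10: ready={D,E,F,H} → run E
t=11: ready={D,E,F,H} → run E
t=12: ready={D,E,F,H} → run E
t=13: ready={D,E,F,H} → run E
t=14: ready={D,E,F,H} → run E
t=15: ready={D,F,H} → run F
t=16: ready={D,F,H} → run F
t=17: ready={D,H} → run D
t=18: ready={D,H} → run D
t=19: ready={D,H} → run D
t=20: ready={D,H} → run D
t=21: ready={D,H} → run D
t=22: ready={D,H} → run D
t=23: ready={H} → run H
t=24: ready={H} → run H
t=25: ready={H} → run H
t=26: ready={H} → run H
t=27: ready={H} → run H
t=28: ready={H} → run H
t=29: ready={H} → run H
t=30: (idle)
t=31: (idle)
t=32: (idle)
t=33: (idle)
t=34: (idle)
t=35: (idle)
t=36: (idle)
t=37: (idle)
t=38: (idle)

context switches = 7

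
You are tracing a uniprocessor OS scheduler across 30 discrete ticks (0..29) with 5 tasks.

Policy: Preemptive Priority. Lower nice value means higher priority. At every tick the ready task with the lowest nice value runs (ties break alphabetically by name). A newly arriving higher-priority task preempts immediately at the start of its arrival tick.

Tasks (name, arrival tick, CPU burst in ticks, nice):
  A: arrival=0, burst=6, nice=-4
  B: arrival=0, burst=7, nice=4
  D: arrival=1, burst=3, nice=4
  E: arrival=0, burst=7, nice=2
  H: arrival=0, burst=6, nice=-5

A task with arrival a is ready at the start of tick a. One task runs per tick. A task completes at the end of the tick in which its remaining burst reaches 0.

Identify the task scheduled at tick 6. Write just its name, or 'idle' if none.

t=0: ready={A,B,E,H} → run H
t=1: ready={A,B,D,E,H} → run H
t=2: ready={A,B,D,E,H} → run H
t=3: ready={A,B,D,E,H} → run H
t=4: ready={A,B,D,E,H} → run H
t=5: ready={A,B,D,E,H} → run H
t=6: ready={A,B,D,E} → run A
t=7: ready={A,B,D,E} → run A
t=8: ready={A,B,D,E} → run A
t=9: ready={A,B,D,E} → run A
t=10: ready={A,B,D,E} → run A
t=11: ready={A,B,D,E} → run A
t=12: ready={B,D,E} → run E
t=13: ready={B,D,E} → run E
t=14: ready={B,D,E} → run E
t=15: ready={B,D,E} → run E
t=16: ready={B,D,E} → run E
t=17: ready={B,D,E} → run E
t=18: ready={B,D,E} → run E
t=19: ready={B,D} → run B
t=20: ready={B,D} → run B
t=21: ready={B,D} → run B
t=22: ready={B,D} → run B
t=23: ready={B,D} → run B
t=24: ready={B,D} → run B
t=25: ready={B,D} → run B
t=26: ready={D} → run D
t=27: ready={D} → run D
t=28: ready={D} → run D
t=29: (idle)

running at tick 6 = A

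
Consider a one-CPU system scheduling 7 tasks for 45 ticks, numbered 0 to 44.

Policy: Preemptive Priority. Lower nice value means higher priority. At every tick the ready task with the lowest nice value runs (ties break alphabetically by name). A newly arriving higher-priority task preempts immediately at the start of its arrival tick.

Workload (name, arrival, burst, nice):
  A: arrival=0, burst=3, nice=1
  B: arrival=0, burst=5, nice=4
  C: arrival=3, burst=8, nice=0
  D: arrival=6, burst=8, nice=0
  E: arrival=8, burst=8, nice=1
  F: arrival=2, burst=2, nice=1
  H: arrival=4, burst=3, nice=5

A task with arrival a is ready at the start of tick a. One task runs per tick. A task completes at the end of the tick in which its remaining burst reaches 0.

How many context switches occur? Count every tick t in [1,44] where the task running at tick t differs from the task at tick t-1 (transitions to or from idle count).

t=0: ready={A,B} → run A
t=1: ready={A,B} → run A
t=2: ready={A,B,F} → run A
t=3: ready={B,C,F} → run C
t=4: ready={B,C,F,H} → run C
t=5: ready={B,C,F,H} → run C
t=6: ready={B,C,D,F,H} → run C
t=7: ready={B,C,D,F,H} → run C
t=8: ready={B,C,D,E,F,H} → run C
t=9: ready={B,C,D,E,F,H} → run C
t=10: ready={B,C,D,E,F,H} → run C
t=11: ready={B,D,E,F,H} → run D
t=12: ready={B,D,E,F,H} → run D
t=13: ready={B,D,E,F,H} → run D
t=14: ready={B,D,E,F,H} → run D
t=15: ready={B,D,E,F,H} → run D
t=16: ready={B,D,E,F,H} → run D
t=17: ready={B,D,E,F,H} → run D
t=18: ready={B,D,E,F,H} → run D
t=19: ready={B,E,F,H} → run E
t=20: ready={B,E,F,H} → run E
t=21: ready={B,E,F,H} → run E
t=22: ready={B,E,F,H} → run E
t=23: ready={B,E,F,H} → run E
t=24: ready={B,E,F,H} → run E
t=25: ready={B,E,F,H} → run E
t=26: ready={B,E,F,H} → run E
t=27: ready={B,F,H} → run F
t=28: ready={B,F,H} → run F
t=29: ready={B,H} → run B
t=30: ready={B,H} → run B
t=31: ready={B,H} → run B
t=32: ready={B,H} → run B
t=33: ready={B,H} → run B
t=34: ready={H} → run H
t=35: ready={H} → run H
t=36: ready={H} → run H
t=37: (idle)
t=38: (idle)
t=39: (idle)
t=40: (idle)
t=41: (idle)
t=42: (idle)
t=43: (idle)
t=44: (idle)

context switches = 7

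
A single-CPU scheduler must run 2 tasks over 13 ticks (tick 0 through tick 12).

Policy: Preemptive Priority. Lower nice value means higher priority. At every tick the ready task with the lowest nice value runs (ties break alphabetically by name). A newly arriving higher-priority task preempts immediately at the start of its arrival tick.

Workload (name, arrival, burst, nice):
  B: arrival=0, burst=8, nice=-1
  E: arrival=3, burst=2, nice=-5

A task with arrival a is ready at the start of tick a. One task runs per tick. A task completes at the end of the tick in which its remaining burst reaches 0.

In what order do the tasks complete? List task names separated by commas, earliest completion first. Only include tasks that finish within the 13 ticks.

t=0: ready={B} → run B
t=1: ready={B} → run B
t=2: ready={B} → run B
t=3: ready={B,E} → run E
t=4: ready={B,E} → run E
t=5: ready={B} → run B
t=6: ready={B} → run B
t=7: ready={B} → run B
t=8: ready={B} → run B
t=9: ready={B} → run B
t=10: (idle)
t=11: (idle)
t=12: (idle)

completion order = E, B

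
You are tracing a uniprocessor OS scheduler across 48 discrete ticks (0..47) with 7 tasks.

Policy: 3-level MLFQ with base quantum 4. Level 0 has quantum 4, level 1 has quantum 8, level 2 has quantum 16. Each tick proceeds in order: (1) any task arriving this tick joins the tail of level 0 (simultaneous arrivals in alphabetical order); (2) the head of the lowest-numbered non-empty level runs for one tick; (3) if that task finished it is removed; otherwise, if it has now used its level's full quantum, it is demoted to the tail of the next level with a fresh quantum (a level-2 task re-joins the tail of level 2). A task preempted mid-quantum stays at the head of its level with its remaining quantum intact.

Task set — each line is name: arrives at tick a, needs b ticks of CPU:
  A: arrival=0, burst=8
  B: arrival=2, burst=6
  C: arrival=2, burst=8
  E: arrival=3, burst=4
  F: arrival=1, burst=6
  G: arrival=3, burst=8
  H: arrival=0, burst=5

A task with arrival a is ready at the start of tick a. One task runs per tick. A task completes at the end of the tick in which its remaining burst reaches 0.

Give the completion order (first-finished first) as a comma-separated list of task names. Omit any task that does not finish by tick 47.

t=0: L0/L1/L2 = AH/-/- → run A
t=1: L0/L1/L2 = AHF/-/- → run A
t=2: L0/L1/L2 = AHFBC/-/- → run A
t=3: L0/L1/L2 = AHFBCEG/-/- → run A
t=4: L0/L1/L2 = HFBCEG/A/- → run H
t=5: L0/L1/L2 = HFBCEG/A/- → run H
t=6: L0/L1/L2 = HFBCEG/A/- → run H
t=7: L0/L1/L2 = HFBCEG/A/- → run H
t=8: L0/L1/L2 = FBCEG/AH/- → run F
t=9: L0/L1/L2 = FBCEG/AH/- → run F
t=10: L0/L1/L2 = FBCEG/AH/- → run F
t=11: L0/L1/L2 = FBCEG/AH/- → run F
t=12: L0/L1/L2 = BCEG/AHF/- → run B
t=13: L0/L1/L2 = BCEG/AHF/- → run B
t=14: L0/L1/L2 = BCEG/AHF/- → run B
t=15: L0/L1/L2 = BCEG/AHF/- → run B
t=16: L0/L1/L2 = CEG/AHFB/- → run C
t=17: L0/L1/L2 = CEG/AHFB/- → run C
t=18: L0/L1/L2 = CEG/AHFB/- → run C
t=19: L0/L1/L2 = CEG/AHFB/- → run C
t=20: L0/L1/L2 = EG/AHFBC/- → run E
t=21: L0/L1/L2 = EG/AHFBC/- → run E
t=22: L0/L1/L2 = EG/AHFBC/- → run E
t=23: L0/L1/L2 = EG/AHFBC/- → run E
t=24: L0/L1/L2 = G/AHFBC/- → run G
t=25: L0/L1/L2 = G/AHFBC/- → run G
t=26: L0/L1/L2 = G/AHFBC/- → run G
t=27: L0/L1/L2 = G/AHFBC/- → run G
t=28: L0/L1/L2 = -/AHFBCG/- → run A
t=29: L0/L1/L2 = -/AHFBCG/- → run A
t=30: L0/L1/L2 = -/AHFBCG/- → run A
t=31: L0/L1/L2 = -/AHFBCG/- → run A
t=32: L0/L1/L2 = -/HFBCG/- → run H
t=33: L0/L1/L2 = -/FBCG/- → run F
t=34: L0/L1/L2 = -/FBCG/- → run F
t=35: L0/L1/L2 = -/BCG/- → run B
t=36: L0/L1/L2 = -/BCG/- → run B
t=37: L0/L1/L2 = -/CG/- → run C
t=38: L0/L1/L2 = -/CG/- → run C
t=39: L0/L1/L2 = -/CG/- → run C
t=40: L0/L1/L2 = -/CG/- → run C
t=41: L0/L1/L2 = -/G/- → run G
t=42: L0/L1/L2 = -/G/- → run G
t=43: L0/L1/L2 = -/G/- → run G
t=44: L0/L1/L2 = -/G/- → run G
t=45: (idle)
t=46: (idle)
t=47: (idle)

completion order = E, A, H, F, B, C, G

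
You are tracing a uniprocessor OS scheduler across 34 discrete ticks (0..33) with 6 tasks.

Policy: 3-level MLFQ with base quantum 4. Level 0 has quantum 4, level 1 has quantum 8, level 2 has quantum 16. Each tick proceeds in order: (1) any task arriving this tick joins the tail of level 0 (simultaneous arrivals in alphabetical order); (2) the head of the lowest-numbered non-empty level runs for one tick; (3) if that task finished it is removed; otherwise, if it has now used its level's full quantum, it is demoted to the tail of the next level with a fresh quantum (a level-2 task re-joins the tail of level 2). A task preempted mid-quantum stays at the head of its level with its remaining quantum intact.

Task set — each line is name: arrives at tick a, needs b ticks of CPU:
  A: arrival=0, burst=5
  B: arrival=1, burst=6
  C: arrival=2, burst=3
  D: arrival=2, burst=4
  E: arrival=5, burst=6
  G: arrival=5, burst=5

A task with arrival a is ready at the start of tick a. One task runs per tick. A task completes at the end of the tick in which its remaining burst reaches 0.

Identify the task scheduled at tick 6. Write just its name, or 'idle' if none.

t=0: L0/L1/L2 = A/-/- → run A
t=1: L0/L1/L2 = AB/-/- → run A
t=2: L0/L1/L2 = ABCD/-/- → run A
t=3: L0/L1/L2 = ABCD/-/- → run A
t=4: L0/L1/L2 = BCD/A/- → run B
t=5: L0/L1/L2 = BCDEG/A/- → run B
t=6: L0/L1/L2 = BCDEG/A/- → run B
t=7: L0/L1/L2 = BCDEG/A/- → run B
t=8: L0/L1/L2 = CDEG/AB/- → run C
t=9: L0/L1/L2 = CDEG/AB/- → run C
t=10: L0/L1/L2 = CDEG/AB/- → run C
t=11: L0/L1/L2 = DEG/AB/- → run D
t=12: L0/L1/L2 = DEG/AB/- → run D
t=13: L0/L1/L2 = DEG/AB/- → run D
t=14: L0/L1/L2 = DEG/AB/- → run D
t=15: L0/L1/L2 = EG/AB/- → run E
t=16: L0/L1/L2 = EG/AB/- → run E
t=17: L0/L1/L2 = EG/AB/- → run E
t=18: L0/L1/L2 = EG/AB/- → run E
t=19: L0/L1/L2 = G/ABE/- → run G
t=20: L0/L1/L2 = G/ABE/- → run G
t=21: L0/L1/L2 = G/ABE/- → run G
t=22: L0/L1/L2 = G/ABE/- → run G
t=23: L0/L1/L2 = -/ABEG/- → run A
t=24: L0/L1/L2 = -/BEG/- → run B
t=25: L0/L1/L2 = -/BEG/- → run B
t=26: L0/L1/L2 = -/EG/- → run E
t=27: L0/L1/L2 = -/EG/- → run E
t=28: L0/L1/L2 = -/G/- → run G
t=29: (idle)
t=30: (idle)
t=31: (idle)
t=32: (idle)
t=33: (idle)

running at tick 6 = B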